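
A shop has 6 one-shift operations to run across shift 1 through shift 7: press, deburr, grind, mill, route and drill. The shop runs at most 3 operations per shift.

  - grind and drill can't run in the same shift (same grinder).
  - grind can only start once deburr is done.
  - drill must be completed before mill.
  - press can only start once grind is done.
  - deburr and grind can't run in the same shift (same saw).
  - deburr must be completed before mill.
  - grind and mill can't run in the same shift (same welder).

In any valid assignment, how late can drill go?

Downstream work caps drill at shift 6.
drill at shift 6 is achievable: press=shift 3; grind=shift 2; deburr=shift 1; mill=shift 7; route=shift 1; drill=shift 6.

shift 6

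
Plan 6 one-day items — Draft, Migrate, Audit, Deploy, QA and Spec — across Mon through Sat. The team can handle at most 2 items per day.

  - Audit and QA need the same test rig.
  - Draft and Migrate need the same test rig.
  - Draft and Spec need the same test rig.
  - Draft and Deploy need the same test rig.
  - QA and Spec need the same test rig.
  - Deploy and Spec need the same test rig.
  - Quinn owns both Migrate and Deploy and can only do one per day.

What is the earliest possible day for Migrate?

Mon

Migrate at Mon is achievable: Spec in Thu, Deploy in Wed, Draft in Tue, Audit in Mon, QA in Tue, Migrate in Mon.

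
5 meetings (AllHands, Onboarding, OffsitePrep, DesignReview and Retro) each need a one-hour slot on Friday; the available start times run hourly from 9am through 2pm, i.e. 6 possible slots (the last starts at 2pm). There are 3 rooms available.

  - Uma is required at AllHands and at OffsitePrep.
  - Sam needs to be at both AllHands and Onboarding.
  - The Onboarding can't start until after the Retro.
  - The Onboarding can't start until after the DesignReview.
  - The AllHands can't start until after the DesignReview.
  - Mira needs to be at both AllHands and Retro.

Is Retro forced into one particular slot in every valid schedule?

Retro can be 9am (e.g. OffsitePrep in 9am, AllHands in 11am, Retro in 9am, Onboarding in 10am, DesignReview in 9am) or 10am (e.g. Retro in 10am, DesignReview in 9am, OffsitePrep in 9am, Onboarding in 11am, AllHands in 12pm).

No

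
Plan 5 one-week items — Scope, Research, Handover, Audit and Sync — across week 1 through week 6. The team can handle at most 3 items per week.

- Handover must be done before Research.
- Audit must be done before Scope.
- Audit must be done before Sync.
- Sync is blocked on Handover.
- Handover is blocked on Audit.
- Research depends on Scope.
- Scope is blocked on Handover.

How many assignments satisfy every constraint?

Splitting on Scope: it can be week 3 (12), week 4 (20), week 5 (16). Listing each branch's schedules as (Research, Handover, Audit, Sync) by week number:
Scope=week 3: (4,2,1,3) (4,2,1,4) (4,2,1,5) (4,2,1,6) (5,2,1,3) (5,2,1,4) (5,2,1,5) (5,2,1,6) (6,2,1,3) (6,2,1,4) (6,2,1,5) (6,2,1,6) — 12.
Scope=week 4: (5,2,1,3) (5,2,1,4) (5,2,1,5) (5,2,1,6) (5,3,1,4) (5,3,1,5) (5,3,1,6) (5,3,2,4) (5,3,2,5) (5,3,2,6) (6,2,1,3) (6,2,1,4) (6,2,1,5) (6,2,1,6) (6,3,1,4) (6,3,1,5) (6,3,1,6) (6,3,2,4) (6,3,2,5) (6,3,2,6) — 20.
Scope=week 5: (6,2,1,3) (6,2,1,4) (6,2,1,5) (6,2,1,6) (6,3,1,4) (6,3,1,5) (6,3,1,6) (6,3,2,4) (6,3,2,5) (6,3,2,6) (6,4,1,5) (6,4,1,6) (6,4,2,5) (6,4,2,6) (6,4,3,5) (6,4,3,6) — 16.
Summing: 12 + 20 + 16 = 48.

48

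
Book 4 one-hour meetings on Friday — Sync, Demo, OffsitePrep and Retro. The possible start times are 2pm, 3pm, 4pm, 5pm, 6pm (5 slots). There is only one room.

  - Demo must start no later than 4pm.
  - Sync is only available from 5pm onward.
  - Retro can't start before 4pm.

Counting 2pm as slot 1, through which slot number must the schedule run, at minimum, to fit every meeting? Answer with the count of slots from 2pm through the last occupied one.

4 slots

With at most 1 per slot and 4 meetings, at least 4 slots are needed.
Sync can't be placed before 5pm — that is slot 4 counting from 2pm — so the schedule must run through at least 4 slots.
4 works (last occupied slot: 5pm): for example Retro in 4pm, Sync in 5pm, Demo in 2pm, OffsitePrep in 3pm.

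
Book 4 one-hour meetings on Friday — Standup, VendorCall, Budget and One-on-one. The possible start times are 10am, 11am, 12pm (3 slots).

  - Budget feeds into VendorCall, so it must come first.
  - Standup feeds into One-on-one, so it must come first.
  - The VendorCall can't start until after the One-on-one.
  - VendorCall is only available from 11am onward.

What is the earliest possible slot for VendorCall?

12pm

VendorCall is available from 11am; precedence pushes VendorCall to at least 12pm.
VendorCall at 12pm is achievable: Standup in 10am, One-on-one in 11am, Budget in 10am, VendorCall in 12pm.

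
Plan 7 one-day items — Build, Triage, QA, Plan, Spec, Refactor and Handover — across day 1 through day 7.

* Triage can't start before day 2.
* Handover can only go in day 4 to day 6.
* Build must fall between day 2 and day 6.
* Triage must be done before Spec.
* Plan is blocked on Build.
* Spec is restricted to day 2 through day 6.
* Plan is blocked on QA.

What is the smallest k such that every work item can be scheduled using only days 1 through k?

The precedence chain requires at least 2 distinct days.
Handover can't be placed before day 4, so the schedule must run through at least day 4.
4 works (last occupied day: day 4): for example Handover=day 4; Spec=day 3; Refactor=day 1; Triage=day 2; QA=day 1; Plan=day 3; Build=day 2.

4 days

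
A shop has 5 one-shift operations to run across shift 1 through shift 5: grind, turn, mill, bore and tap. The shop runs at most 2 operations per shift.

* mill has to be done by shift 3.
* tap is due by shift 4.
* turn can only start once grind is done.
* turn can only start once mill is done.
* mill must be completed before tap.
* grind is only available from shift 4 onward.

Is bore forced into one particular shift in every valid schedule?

bore can be shift 1 (e.g. turn=shift 5; grind=shift 4; tap=shift 2; mill=shift 1; bore=shift 1) or shift 2 (e.g. tap=shift 2; turn=shift 5; mill=shift 1; bore=shift 2; grind=shift 4).

No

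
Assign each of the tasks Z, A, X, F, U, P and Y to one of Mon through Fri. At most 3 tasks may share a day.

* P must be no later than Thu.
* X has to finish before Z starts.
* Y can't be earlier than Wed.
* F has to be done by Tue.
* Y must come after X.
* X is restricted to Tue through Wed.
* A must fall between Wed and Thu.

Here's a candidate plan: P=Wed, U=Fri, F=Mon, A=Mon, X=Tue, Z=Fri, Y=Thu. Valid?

No. A must fall between Wed and Thu is not satisfied.

X has to finish before Z starts — holds.
F has to be done by Tue — holds.
P must be no later than Thu — holds.
At most 3 tasks may share a day — holds.
X is restricted to Tue through Wed — holds.
A must fall between Wed and Thu — violated.
Y must come after X — holds.
Y can't be earlier than Wed — holds.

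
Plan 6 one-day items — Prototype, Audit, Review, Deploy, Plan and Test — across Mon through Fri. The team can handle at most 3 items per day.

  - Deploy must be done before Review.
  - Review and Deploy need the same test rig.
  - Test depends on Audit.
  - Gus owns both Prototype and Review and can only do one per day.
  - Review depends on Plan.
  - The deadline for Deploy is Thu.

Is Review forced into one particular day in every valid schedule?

No

Review can be Tue (e.g. Plan in Mon, Audit in Mon, Prototype in Wed, Test in Tue, Deploy in Mon, Review in Tue) or Wed (e.g. Audit=Mon; Prototype=Tue; Plan=Mon; Deploy=Mon; Test=Tue; Review=Wed).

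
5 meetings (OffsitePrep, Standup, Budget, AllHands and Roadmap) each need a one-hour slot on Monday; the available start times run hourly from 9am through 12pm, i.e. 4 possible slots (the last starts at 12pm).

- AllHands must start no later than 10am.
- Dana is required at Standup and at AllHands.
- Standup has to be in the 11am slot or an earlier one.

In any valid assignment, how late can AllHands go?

AllHands's own window allows nothing later than 10am.
AllHands at 10am is achievable: AllHands in 10am, Roadmap in 9am, Budget in 9am, OffsitePrep in 9am, Standup in 9am.

10am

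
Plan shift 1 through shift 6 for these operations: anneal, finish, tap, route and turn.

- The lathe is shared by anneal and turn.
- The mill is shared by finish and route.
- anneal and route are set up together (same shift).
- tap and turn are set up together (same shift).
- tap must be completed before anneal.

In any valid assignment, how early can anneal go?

Precedence pushes anneal to at least shift 2.
anneal at shift 2 is achievable: route=shift 2; anneal=shift 2; tap=shift 1; finish=shift 1; turn=shift 1.

shift 2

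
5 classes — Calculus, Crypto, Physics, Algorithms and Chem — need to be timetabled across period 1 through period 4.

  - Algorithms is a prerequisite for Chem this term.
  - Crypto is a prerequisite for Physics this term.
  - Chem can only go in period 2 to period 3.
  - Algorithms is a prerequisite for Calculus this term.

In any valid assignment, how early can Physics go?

Precedence pushes Physics to at least period 2.
Physics at period 2 is achievable: Chem in period 2; Crypto in period 1; Algorithms in period 1; Physics in period 2; Calculus in period 2.

period 2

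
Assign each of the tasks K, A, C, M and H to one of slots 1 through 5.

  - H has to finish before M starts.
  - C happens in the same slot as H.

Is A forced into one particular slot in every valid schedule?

No

A can be 1 (e.g. M -> 2; C -> 1; K -> 1; A -> 1; H -> 1) or 2 (e.g. H=1, C=1, K=1, M=2, A=2).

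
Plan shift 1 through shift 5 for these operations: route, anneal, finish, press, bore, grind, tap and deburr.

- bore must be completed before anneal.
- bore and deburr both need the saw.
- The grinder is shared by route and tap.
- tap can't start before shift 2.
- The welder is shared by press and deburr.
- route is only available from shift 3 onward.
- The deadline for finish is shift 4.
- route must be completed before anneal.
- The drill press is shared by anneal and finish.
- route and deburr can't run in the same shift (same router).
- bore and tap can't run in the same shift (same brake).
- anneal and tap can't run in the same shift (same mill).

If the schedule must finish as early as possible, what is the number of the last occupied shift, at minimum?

4

The precedence chain requires at least 2 distinct shifts.
Propagating the time windows through the other constraints, anneal can't land before shift 4, so the schedule must run through at least shift 4.
4 works (last occupied shift: shift 4): for example grind=shift 1, press=shift 1, anneal=shift 4, route=shift 3, deburr=shift 2, finish=shift 1, tap=shift 2, bore=shift 1.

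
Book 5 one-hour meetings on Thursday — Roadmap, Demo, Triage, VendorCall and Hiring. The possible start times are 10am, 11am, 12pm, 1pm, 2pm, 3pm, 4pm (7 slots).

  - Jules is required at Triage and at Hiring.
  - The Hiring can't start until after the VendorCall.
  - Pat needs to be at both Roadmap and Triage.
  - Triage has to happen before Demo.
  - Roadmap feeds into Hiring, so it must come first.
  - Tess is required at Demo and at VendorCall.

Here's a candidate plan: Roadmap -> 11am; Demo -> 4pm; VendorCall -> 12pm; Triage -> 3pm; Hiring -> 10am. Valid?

The Hiring can't start until after the VendorCall — violated.
Pat needs to be at both Roadmap and Triage — holds.
Tess is required at Demo and at VendorCall — holds.
Jules is required at Triage and at Hiring — holds.
Triage has to happen before Demo — holds.
Roadmap feeds into Hiring, so it must come first — violated.

Invalid. The Hiring can't start until after the VendorCall.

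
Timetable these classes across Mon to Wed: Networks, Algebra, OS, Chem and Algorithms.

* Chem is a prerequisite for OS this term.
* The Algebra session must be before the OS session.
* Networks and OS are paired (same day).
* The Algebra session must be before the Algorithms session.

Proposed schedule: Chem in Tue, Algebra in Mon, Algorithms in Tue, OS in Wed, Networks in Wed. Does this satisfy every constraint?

The Algebra session must be before the OS session — holds.
Networks and OS are paired (same day) — holds.
The Algebra session must be before the Algorithms session — holds.
Chem is a prerequisite for OS this term — holds.

Yes, all constraints hold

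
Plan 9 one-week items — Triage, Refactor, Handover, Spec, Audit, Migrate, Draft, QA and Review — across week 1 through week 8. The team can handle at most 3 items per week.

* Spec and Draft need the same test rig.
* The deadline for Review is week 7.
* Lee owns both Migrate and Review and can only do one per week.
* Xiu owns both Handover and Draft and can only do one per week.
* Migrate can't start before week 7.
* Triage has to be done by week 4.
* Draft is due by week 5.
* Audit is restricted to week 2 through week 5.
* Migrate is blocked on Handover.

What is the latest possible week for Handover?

week 7

Downstream work caps Handover at week 7.
Handover at week 7 is achievable: Refactor -> week 2, Triage -> week 1, Spec -> week 2, Migrate -> week 8, Handover -> week 7, Audit -> week 2, QA -> week 3, Draft -> week 1, Review -> week 1.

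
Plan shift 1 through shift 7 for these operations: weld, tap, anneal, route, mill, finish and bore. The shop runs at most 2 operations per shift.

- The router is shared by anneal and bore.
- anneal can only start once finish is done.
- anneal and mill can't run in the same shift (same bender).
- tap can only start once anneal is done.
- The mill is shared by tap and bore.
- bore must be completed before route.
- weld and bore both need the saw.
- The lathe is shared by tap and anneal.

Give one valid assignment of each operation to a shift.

bore -> shift 1, anneal -> shift 2, finish -> shift 1, route -> shift 2, mill -> shift 4, weld -> shift 3, tap -> shift 3

Checking: finish(shift 1) before anneal(shift 2); bore(shift 1) before route(shift 2); anneal(shift 2) before tap(shift 3); anneal(shift 2) != mill(shift 4); tap(shift 3) != bore(shift 1); anneal(shift 2) != bore(shift 1); tap(shift 3) != anneal(shift 2); weld(shift 3) != bore(shift 1); max 2 per shift (cap 2).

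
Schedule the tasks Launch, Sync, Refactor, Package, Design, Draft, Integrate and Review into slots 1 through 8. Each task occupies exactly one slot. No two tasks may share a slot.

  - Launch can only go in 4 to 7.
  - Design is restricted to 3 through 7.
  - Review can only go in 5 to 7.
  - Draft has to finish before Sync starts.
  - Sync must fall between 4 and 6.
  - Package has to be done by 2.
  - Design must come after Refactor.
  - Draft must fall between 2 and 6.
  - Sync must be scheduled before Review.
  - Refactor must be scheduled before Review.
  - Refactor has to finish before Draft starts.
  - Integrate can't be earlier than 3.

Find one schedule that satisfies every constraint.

Refactor=2; Design=7; Launch=6; Sync=4; Integrate=8; Review=5; Package=1; Draft=3

Checking: Refactor(2) before Review(5); Refactor(2) before Design(7); Sync(4) before Review(5); Refactor(2) before Draft(3); Draft(3) before Sync(4); Draft=3 in [2,6]; Design=7 in [3,7]; Launch=6 in [4,7]; Integrate=8 in [3,8]; Package=1 in [1,2]; Sync=4 in [4,6]; Review=5 in [5,7]; max 1 per slot (cap 1).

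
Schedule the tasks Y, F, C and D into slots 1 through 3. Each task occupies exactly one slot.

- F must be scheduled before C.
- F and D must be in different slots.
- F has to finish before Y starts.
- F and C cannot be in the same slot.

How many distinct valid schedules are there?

Splitting on Y: it can be 2 (4), 3 (6). Listing each branch's schedules as (F, C, D):
Y=2: (1,2,2) (1,2,3) (1,3,2) (1,3,3) — 4.
Y=3: (1,2,2) (1,2,3) (1,3,2) (1,3,3) (2,3,1) (2,3,3) — 6.
Summing: 4 + 6 = 10.

10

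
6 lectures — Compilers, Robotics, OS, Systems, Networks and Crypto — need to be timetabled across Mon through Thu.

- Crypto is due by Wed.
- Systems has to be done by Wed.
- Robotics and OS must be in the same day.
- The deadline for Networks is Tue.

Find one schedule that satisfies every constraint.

Robotics in Mon; Crypto in Mon; Compilers in Mon; OS in Mon; Networks in Mon; Systems in Mon

Checking: Robotics = OS = Mon; Systems=Mon in [Mon,Wed]; Networks=Mon in [Mon,Tue]; Crypto=Mon in [Mon,Wed].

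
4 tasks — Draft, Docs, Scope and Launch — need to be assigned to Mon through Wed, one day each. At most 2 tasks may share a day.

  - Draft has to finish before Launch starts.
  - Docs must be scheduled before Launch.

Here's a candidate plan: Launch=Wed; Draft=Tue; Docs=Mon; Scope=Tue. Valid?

Docs must be scheduled before Launch — holds.
At most 2 tasks may share a day — holds.
Draft has to finish before Launch starts — holds.

Valid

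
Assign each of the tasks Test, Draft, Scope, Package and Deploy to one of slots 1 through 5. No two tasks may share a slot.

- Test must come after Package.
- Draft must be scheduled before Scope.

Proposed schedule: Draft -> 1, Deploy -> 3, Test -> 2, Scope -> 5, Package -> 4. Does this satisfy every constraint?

No. Test must come after Package is not satisfied.

Test must come after Package — violated.
Draft must be scheduled before Scope — holds.
No two tasks may share a slot — holds.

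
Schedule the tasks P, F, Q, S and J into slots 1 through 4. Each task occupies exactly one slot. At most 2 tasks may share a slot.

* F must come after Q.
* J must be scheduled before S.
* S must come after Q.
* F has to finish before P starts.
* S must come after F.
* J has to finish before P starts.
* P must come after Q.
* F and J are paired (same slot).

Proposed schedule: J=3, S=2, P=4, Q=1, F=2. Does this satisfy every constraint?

F must come after Q — holds.
J must be scheduled before S — violated.
S must come after Q — holds.
S must come after F — violated.
F has to finish before P starts — holds.
F and J are paired (same slot) — violated.
J has to finish before P starts — holds.
At most 2 tasks may share a slot — holds.
P must come after Q — holds.

No. J must be scheduled before S is not satisfied.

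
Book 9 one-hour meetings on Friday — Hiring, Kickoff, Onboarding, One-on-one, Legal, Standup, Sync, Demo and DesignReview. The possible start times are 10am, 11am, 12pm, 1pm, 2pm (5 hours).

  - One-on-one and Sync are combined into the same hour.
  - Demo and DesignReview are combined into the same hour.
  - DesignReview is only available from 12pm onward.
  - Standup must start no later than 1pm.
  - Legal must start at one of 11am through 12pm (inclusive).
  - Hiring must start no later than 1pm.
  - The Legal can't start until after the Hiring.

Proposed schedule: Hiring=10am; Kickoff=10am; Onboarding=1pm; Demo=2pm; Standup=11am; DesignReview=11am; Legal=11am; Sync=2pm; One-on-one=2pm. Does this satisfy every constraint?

No — it violates: DesignReview is only available from 12pm onward

Hiring must start no later than 1pm — holds.
Standup must start no later than 1pm — holds.
The Legal can't start until after the Hiring — holds.
DesignReview is only available from 12pm onward — violated.
Demo and DesignReview are combined into the same hour — violated.
One-on-one and Sync are combined into the same hour — holds.
Legal must start at one of 11am through 12pm (inclusive) — holds.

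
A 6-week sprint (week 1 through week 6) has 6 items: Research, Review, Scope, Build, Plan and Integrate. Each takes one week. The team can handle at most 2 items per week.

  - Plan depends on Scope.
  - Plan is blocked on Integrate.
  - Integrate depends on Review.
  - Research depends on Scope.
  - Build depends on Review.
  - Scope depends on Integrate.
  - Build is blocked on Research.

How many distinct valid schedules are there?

Splitting on Research: it can be week 4 (6), week 5 (9). Listing each branch's schedules as (Review, Scope, Build, Plan, Integrate) by week number:
Research=week 4: (1,3,5,4,2) (1,3,5,5,2) (1,3,5,6,2) (1,3,6,4,2) (1,3,6,5,2) (1,3,6,6,2) — 6.
Research=week 5: (1,3,6,4,2) (1,3,6,5,2) (1,3,6,6,2) (1,4,6,5,2) (1,4,6,5,3) (1,4,6,6,2) (1,4,6,6,3) (2,4,6,5,3) (2,4,6,6,3) — 9.
Summing: 6 + 9 = 15.

15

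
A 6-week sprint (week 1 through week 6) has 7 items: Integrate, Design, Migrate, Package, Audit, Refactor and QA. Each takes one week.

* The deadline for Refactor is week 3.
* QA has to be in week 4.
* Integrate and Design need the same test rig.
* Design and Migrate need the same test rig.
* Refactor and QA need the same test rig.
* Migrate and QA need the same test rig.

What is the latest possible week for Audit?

week 6

Audit at week 6 is achievable: Package=week 1, QA=week 4, Audit=week 6, Migrate=week 1, Design=week 2, Integrate=week 1, Refactor=week 1.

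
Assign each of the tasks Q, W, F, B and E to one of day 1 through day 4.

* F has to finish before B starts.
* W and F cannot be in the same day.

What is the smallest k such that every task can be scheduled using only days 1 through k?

2

The precedence chain requires at least 2 distinct days.
2 works (last occupied day: day 2): for example Q in day 1, B in day 2, E in day 1, F in day 1, W in day 2.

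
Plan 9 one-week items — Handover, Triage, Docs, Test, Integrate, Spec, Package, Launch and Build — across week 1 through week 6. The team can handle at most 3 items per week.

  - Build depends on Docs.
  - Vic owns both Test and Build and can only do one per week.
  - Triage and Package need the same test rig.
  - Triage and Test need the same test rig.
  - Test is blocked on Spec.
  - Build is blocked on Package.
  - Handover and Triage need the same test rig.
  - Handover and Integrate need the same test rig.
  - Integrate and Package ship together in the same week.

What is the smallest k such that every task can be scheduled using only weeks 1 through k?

3

The precedence chain requires at least 2 distinct weeks.
With at most 3 per week and 9 tasks, at least 3 weeks are needed.
3 works (last occupied week: week 3): for example Launch -> week 3; Package -> week 1; Build -> week 2; Handover -> week 3; Test -> week 3; Spec -> week 2; Triage -> week 2; Docs -> week 1; Integrate -> week 1.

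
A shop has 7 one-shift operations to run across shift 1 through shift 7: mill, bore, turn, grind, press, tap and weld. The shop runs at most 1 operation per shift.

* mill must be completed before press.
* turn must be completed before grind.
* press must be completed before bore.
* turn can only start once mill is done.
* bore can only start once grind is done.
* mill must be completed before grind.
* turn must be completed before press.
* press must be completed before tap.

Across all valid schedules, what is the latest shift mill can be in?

Downstream work caps mill at shift 4.
mill at shift 2 is achievable: press=shift 4; tap=shift 7; grind=shift 5; turn=shift 3; bore=shift 6; mill=shift 2; weld=shift 1.
Nothing later works — the capacity limit rule out every shift after shift 2.

shift 2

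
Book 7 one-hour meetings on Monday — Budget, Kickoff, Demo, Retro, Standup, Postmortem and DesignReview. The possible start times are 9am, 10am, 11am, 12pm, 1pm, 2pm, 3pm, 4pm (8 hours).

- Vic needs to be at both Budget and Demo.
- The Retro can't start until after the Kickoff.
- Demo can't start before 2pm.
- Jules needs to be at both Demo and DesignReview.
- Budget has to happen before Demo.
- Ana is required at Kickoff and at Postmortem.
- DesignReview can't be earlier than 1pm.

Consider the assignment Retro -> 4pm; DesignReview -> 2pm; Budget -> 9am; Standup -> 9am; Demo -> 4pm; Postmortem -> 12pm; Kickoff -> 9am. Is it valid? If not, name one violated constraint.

Vic needs to be at both Budget and Demo — holds.
Ana is required at Kickoff and at Postmortem — holds.
The Retro can't start until after the Kickoff — holds.
DesignReview can't be earlier than 1pm — holds.
Budget has to happen before Demo — holds.
Demo can't start before 2pm — holds.
Jules needs to be at both Demo and DesignReview — holds.

Yes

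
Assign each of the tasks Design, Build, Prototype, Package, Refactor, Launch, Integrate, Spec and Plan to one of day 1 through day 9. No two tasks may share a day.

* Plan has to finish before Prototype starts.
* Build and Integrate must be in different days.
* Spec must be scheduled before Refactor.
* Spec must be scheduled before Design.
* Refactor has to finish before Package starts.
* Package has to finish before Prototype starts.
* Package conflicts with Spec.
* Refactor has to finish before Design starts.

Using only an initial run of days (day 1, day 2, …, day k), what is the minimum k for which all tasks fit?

9

The precedence chain requires at least 4 distinct days.
With at most 1 per day and 9 tasks, at least 9 days are needed.
9 works (last occupied day: day 9): for example Refactor -> day 2, Design -> day 3, Integrate -> day 9, Plan -> day 5, Prototype -> day 6, Spec -> day 1, Launch -> day 8, Build -> day 7, Package -> day 4.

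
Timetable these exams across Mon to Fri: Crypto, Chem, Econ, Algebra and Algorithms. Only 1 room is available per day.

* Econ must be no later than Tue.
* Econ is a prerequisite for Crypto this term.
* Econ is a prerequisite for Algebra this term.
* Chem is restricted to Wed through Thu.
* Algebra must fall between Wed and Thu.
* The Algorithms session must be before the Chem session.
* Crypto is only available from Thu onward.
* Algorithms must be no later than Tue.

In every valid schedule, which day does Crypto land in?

Crypto is available from Thu.
So Crypto is pinned to Fri.

Fri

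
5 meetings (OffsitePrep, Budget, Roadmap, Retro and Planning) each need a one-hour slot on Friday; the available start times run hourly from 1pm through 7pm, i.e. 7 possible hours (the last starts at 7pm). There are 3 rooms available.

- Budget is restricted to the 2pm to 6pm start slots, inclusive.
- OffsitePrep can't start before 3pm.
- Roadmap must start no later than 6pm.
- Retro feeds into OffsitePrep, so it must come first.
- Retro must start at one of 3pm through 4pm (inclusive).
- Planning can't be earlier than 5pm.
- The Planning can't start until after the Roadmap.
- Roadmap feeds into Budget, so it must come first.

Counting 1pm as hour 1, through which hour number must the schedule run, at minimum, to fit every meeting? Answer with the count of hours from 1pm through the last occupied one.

5

The precedence chain requires at least 2 distinct hours.
With at most 3 per hour and 5 meetings, at least 2 hours are needed.
Planning can't be placed before 5pm — that is hour 5 counting from 1pm — so the schedule must run through at least 5 hours.
5 works (last occupied hour: 5pm): for example OffsitePrep=4pm, Planning=5pm, Budget=2pm, Roadmap=1pm, Retro=3pm.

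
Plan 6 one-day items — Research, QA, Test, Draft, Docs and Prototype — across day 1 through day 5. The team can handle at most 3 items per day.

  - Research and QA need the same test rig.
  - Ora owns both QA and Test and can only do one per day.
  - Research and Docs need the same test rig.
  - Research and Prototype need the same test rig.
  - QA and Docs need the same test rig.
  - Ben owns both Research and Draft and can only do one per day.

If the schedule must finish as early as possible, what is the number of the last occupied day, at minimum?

day 3

With at most 3 per day and 6 work items, at least 2 days are needed.
Could 2 days be enough, i.e. nothing placed later than day 2? No: Research, QA and Docs must all be in different days (Research/QA can't share; Research/Docs can't share; QA/Docs can't share), but only 2 days are available: 3 work items can't fit in 2 distinct days.
So 2 days is not enough.
3 works (last occupied day: day 3): for example Test in day 1, QA in day 2, Draft in day 2, Prototype in day 2, Research in day 1, Docs in day 3.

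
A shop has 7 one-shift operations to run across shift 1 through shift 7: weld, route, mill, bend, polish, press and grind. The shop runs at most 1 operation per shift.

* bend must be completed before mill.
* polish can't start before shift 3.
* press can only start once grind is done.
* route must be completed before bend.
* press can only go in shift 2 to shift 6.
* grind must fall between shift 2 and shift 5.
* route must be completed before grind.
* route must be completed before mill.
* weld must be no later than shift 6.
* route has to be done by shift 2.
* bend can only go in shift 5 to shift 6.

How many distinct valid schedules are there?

Splitting on route: it can be shift 1 (21), shift 2 (7). Listing each branch's schedules as (weld, mill, bend, polish, press, grind) by shift number:
route=shift 1: (2,6,5,7,4,3) (2,7,5,3,6,4) (2,7,5,4,6,3) (2,7,5,6,4,3) (2,7,6,3,5,4) (2,7,6,4,5,3) (2,7,6,5,4,3) (3,6,5,7,4,2) (3,7,5,4,6,2) (3,7,5,6,4,2) (3,7,6,4,5,2) (3,7,6,5,4,2) (4,6,5,7,3,2) (4,7,5,3,6,2) (4,7,5,6,3,2) (4,7,6,3,5,2) (4,7,6,5,3,2) (5,7,6,3,4,2) (5,7,6,4,3,2) (6,7,5,3,4,2) (6,7,5,4,3,2) — 21.
route=shift 2: (1,6,5,7,4,3) (1,7,5,3,6,4) (1,7,5,4,6,3) (1,7,5,6,4,3) (1,7,6,3,5,4) (1,7,6,4,5,3) (1,7,6,5,4,3) — 7.
Summing: 21 + 7 = 28.

28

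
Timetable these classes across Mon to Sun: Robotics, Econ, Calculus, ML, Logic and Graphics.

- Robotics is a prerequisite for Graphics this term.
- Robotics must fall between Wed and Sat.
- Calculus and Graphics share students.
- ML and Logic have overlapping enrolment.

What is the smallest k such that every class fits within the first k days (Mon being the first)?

4

The precedence chain requires at least 2 distinct days.
Propagating the time windows through the other constraints, Graphics can't land before Thu — that is day 4 counting from Mon — so the schedule must run through at least 4 days.
4 works (last occupied day: Thu): for example Econ in Mon, Calculus in Mon, ML in Mon, Graphics in Thu, Robotics in Wed, Logic in Tue.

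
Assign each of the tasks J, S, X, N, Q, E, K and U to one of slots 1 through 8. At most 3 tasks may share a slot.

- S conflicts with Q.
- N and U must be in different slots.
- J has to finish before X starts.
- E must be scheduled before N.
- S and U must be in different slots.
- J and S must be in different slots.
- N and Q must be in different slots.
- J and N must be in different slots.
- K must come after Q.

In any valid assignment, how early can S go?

S at 1 is achievable: J=2, Q=2, U=2, K=3, E=1, N=3, X=3, S=1.

1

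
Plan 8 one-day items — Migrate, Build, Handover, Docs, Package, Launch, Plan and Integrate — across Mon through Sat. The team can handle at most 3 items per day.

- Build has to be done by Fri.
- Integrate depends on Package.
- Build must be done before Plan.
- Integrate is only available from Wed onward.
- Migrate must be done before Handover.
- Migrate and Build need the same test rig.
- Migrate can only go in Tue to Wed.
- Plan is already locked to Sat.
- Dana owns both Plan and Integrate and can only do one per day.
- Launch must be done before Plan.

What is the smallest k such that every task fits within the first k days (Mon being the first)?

The precedence chain requires at least 2 distinct days.
With at most 3 per day and 8 tasks, at least 3 days are needed.
Plan can't be placed before Sat — that is day 6 counting from Mon — so the schedule must run through at least 6 days.
6 works (last occupied day: Sat): for example Integrate in Wed; Package in Mon; Plan in Sat; Migrate in Tue; Handover in Wed; Docs in Tue; Build in Mon; Launch in Mon.

6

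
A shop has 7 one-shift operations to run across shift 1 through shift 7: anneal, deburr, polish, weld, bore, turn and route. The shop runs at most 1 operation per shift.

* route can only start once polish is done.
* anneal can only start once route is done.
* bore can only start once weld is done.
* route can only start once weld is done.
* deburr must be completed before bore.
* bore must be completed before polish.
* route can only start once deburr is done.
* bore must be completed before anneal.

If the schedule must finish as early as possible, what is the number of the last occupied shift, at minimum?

The precedence chain requires at least 5 distinct shifts.
With at most 1 per shift and 7 operations, at least 7 shifts are needed.
7 works (last occupied shift: shift 7): for example route -> shift 5; anneal -> shift 6; polish -> shift 4; bore -> shift 3; deburr -> shift 1; weld -> shift 2; turn -> shift 7.

7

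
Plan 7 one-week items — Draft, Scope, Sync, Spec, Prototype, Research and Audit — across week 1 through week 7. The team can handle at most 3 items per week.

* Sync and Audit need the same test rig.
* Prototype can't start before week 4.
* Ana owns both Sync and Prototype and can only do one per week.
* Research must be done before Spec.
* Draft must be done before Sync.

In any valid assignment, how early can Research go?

week 1

Downstream work caps Research at week 6.
Research at week 1 is achievable: Audit -> week 3; Prototype -> week 4; Scope -> week 1; Research -> week 1; Draft -> week 1; Sync -> week 2; Spec -> week 2.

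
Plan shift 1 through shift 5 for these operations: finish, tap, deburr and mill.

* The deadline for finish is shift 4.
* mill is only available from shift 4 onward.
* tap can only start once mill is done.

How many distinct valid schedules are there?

Splitting on finish: it can be shift 1 (5), shift 2 (5), shift 3 (5), shift 4 (5). Listing each branch's schedules as (tap, deburr, mill) by shift number:
finish=shift 1: (5,1,4) (5,2,4) (5,3,4) (5,4,4) (5,5,4) — 5.
finish=shift 2: (5,1,4) (5,2,4) (5,3,4) (5,4,4) (5,5,4) — 5.
finish=shift 3: (5,1,4) (5,2,4) (5,3,4) (5,4,4) (5,5,4) — 5.
finish=shift 4: (5,1,4) (5,2,4) (5,3,4) (5,4,4) (5,5,4) — 5.
Summing: 5 + 5 + 5 + 5 = 20.

20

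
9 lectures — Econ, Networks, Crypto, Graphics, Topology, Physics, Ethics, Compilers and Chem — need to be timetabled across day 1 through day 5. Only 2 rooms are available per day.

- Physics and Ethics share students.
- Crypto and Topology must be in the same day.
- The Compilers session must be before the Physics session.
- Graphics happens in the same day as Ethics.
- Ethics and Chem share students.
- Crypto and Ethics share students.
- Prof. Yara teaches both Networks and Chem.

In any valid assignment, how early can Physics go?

Precedence pushes Physics to at least day 2.
Physics at day 2 is achievable: Chem=day 5; Ethics=day 4; Topology=day 3; Compilers=day 1; Graphics=day 4; Physics=day 2; Crypto=day 3; Networks=day 2; Econ=day 1.

day 2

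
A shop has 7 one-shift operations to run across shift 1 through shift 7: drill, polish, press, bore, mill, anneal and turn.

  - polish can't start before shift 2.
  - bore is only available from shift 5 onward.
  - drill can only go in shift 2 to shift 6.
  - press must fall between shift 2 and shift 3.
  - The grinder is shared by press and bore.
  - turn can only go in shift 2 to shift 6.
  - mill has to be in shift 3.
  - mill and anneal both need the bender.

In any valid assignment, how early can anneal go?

anneal at shift 1 is achievable: drill=shift 2; turn=shift 2; polish=shift 2; anneal=shift 1; mill=shift 3; bore=shift 5; press=shift 2.

shift 1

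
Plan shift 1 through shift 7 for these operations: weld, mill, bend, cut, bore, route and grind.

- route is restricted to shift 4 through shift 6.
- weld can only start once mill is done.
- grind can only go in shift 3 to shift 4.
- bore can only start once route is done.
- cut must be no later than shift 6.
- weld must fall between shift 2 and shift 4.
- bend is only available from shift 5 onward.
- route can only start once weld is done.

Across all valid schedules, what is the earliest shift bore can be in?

Precedence pushes bore to at least shift 5.
bore at shift 5 is achievable: mill -> shift 1; bore -> shift 5; grind -> shift 3; bend -> shift 5; weld -> shift 2; cut -> shift 1; route -> shift 4.

shift 5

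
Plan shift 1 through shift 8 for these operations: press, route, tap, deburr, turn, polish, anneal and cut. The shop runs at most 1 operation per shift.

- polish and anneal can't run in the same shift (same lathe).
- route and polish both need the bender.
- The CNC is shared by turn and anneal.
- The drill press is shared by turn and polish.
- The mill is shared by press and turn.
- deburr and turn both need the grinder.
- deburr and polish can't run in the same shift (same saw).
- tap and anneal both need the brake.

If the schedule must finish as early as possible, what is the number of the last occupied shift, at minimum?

8

With at most 1 per shift and 8 operations, at least 8 shifts are needed.
8 works (last occupied shift: shift 8): for example press in shift 1; turn in shift 5; anneal in shift 7; polish in shift 6; route in shift 2; deburr in shift 4; tap in shift 3; cut in shift 8.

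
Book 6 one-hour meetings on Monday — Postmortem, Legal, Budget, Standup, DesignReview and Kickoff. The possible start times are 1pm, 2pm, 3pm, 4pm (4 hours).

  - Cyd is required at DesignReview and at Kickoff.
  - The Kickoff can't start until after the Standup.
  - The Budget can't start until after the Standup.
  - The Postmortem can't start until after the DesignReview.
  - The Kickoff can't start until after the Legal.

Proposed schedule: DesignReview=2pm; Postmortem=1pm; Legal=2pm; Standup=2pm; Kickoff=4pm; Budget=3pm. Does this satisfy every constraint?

The Kickoff can't start until after the Legal — holds.
The Kickoff can't start until after the Standup — holds.
The Budget can't start until after the Standup — holds.
The Postmortem can't start until after the DesignReview — violated.
Cyd is required at DesignReview and at Kickoff — holds.

Invalid. The Postmortem can't start until after the DesignReview.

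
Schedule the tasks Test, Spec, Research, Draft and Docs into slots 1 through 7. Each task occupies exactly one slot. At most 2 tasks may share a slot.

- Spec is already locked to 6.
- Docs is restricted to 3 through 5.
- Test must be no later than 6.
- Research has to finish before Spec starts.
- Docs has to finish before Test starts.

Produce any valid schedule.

Draft=1, Spec=6, Test=4, Docs=3, Research=1

Checking: Research(1) before Spec(6); Docs(3) before Test(4); Spec=6 in [6,6]; Docs=3 in [3,5]; Test=4 in [1,6]; max 2 per slot (cap 2).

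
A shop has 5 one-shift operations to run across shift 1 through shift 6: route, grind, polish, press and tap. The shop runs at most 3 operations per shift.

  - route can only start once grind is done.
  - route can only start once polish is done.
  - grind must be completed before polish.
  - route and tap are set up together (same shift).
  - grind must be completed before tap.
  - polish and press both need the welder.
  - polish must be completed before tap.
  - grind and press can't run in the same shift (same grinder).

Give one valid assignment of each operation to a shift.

route=shift 3; press=shift 3; grind=shift 1; tap=shift 3; polish=shift 2

Checking: grind(shift 1) before route(shift 3); polish(shift 2) before tap(shift 3); grind(shift 1) before tap(shift 3); polish(shift 2) before route(shift 3); grind(shift 1) before polish(shift 2); polish(shift 2) != press(shift 3); grind(shift 1) != press(shift 3); route = tap = shift 3; max 3 per shift (cap 3).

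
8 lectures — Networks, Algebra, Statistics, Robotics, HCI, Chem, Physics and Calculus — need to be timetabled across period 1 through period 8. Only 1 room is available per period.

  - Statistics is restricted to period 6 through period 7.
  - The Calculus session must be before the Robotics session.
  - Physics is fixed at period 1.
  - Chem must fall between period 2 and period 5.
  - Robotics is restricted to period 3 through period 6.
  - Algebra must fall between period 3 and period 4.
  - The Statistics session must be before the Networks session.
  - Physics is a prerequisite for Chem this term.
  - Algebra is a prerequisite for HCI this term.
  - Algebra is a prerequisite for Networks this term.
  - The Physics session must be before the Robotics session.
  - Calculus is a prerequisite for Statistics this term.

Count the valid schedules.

Splitting on Networks: it can be period 7 (6), period 8 (18). Listing each branch's schedules as (Algebra, Statistics, Robotics, HCI, Chem, Physics, Calculus) by period number:
Networks=period 7: (3,6,4,8,5,1,2) (3,6,5,8,2,1,4) (3,6,5,8,4,1,2) (4,6,3,8,5,1,2) (4,6,5,8,2,1,3) (4,6,5,8,3,1,2) — 6.
Networks=period 8: (3,6,4,7,5,1,2) (3,6,5,7,2,1,4) (3,6,5,7,4,1,2) (3,7,4,6,5,1,2) (3,7,5,6,2,1,4) (3,7,5,6,4,1,2) (3,7,6,4,2,1,5) (3,7,6,4,5,1,2) (3,7,6,5,2,1,4) (3,7,6,5,4,1,2) (4,6,3,7,5,1,2) (4,6,5,7,2,1,3) (4,6,5,7,3,1,2) (4,7,3,6,5,1,2) (4,7,5,6,2,1,3) (4,7,5,6,3,1,2) (4,7,6,5,2,1,3) (4,7,6,5,3,1,2) — 18.
Summing: 6 + 18 = 24.

24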